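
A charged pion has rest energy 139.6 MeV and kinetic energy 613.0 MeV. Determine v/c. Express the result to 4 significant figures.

K = (γ−1)mc², so γ = 1 + 613.0/139.6 = 5.3911.
Then v/c = √(1 − γ⁻²) = √(1 − 0.0344069) = √0.9655931 = 0.9826.

0.9826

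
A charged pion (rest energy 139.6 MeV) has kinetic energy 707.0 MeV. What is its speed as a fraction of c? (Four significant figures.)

K = (γ−1)mc², so γ = 1 + 707.0/139.6 = 6.0645.
Then v/c = √(1 − γ⁻²) = √(1 − 0.02719) = √0.97281 = 0.9863.

0.9863c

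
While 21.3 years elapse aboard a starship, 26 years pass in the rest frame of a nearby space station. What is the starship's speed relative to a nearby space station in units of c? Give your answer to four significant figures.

γ = Δt/Δτ = 26/21.3 = 1.2207.
β = √(1 − 1/γ²) = √(1 − 0.671092) = √0.328908 = 0.5735.

0.5735c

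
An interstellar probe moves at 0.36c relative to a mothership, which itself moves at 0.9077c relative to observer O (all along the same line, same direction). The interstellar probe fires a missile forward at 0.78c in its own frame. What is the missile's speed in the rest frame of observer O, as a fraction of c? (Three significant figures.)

First combine the missile and interstellar probe (S''→S'): u₁ = (0.78 + 0.36)/(1 + 0.78×0.36) = 1.14/1.2808 = 0.89007.
Then combine with the mothership (S'→S): u = (0.89007 + 0.9077)/(1 + 0.89007×0.9077) = 1.79777/1.807916539 = 0.99439.

0.994c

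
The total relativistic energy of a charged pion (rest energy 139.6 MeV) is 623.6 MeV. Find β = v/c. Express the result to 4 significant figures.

0.9746

γ = E/(mc²) = 623.6/139.6 = 4.467.
β = √(1 − 1/γ²) = √(1 − 0.050115) = √0.949885 = 0.9746.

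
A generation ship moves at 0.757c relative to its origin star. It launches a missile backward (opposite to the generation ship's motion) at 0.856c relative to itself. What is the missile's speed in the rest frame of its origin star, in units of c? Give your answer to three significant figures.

0.281c

Relativistic velocity addition: u = (u' + v)/(1 + u'v/c²), with u' = −0.856c and v = 0.757c.
Numerator: −0.856 + 0.757 = −0.099. Denominator: 1 + (−0.856)(0.757) = 0.352008.
u = −0.099/0.352008 = −0.28124, so the speed is 0.281c.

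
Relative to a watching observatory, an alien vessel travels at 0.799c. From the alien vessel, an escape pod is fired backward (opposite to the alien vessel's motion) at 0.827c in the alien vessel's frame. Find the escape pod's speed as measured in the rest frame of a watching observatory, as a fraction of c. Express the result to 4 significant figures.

In units of c, u = (u' + v)/(1 + u'v) with u' = −0.827 and v = 0.799.
Numerator: −0.827 + 0.799 = −0.028. Denominator: 1 + (−0.827)(0.799) = 0.339227.
u = −0.028/0.339227 = −0.082541, so the speed is 0.08254c.

0.08254c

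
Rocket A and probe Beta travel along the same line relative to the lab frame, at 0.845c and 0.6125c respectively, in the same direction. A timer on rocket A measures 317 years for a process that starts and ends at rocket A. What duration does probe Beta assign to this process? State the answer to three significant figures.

362 years

Transform rocket A's velocity into probe Beta's frame: (0.845 − 0.6125)/(1 − 0.845·0.6125) = 0.2325/0.4824375, so the relative speed is 0.48193c.
At |u| = 0.48193c, γ = (1 − 0.232257)^(−1/2) = 1.1413.
Rocket A's interval is proper; time dilation gives Δt_B = γΔτ = 1.1413 × 317 years = 362 years.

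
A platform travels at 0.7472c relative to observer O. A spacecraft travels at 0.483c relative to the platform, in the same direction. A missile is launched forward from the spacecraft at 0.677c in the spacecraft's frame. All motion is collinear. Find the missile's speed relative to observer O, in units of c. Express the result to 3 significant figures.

First combine the missile and spacecraft (S''→S'): u₁ = (0.677 + 0.483)/(1 + 0.677×0.483) = 1.16/1.326991 = 0.87416.
Then combine with the platform (S'→S): u = (0.87416 + 0.7472)/(1 + 0.87416×0.7472) = 1.62136/1.653172352 = 0.98076.

0.981c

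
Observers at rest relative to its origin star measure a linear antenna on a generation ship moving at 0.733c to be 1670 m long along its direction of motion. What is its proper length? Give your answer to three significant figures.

2460 m

Lorentz factor: γ = (1 − 0.537289)^(−1/2) = 1.4701.
Proper length: L₀ = γ·L = 1.4701 × 1670 = 2460 m.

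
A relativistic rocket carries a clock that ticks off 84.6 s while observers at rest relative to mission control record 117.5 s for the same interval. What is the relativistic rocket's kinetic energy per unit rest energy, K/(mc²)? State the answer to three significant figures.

0.389

γ = Δt/Δτ = 117.5/84.6 = 1.38889.
K/(mc²) = γ − 1 = 1.38889 − 1 = 0.389.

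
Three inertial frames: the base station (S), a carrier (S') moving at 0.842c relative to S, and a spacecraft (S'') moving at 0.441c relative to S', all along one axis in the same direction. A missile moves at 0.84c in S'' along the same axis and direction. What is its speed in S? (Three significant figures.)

First combine the missile and spacecraft (S''→S'): u₁ = (0.84 + 0.441)/(1 + 0.84×0.441) = 1.281/1.37044 = 0.93474.
Then combine with the carrier (S'→S): u = (0.93474 + 0.842)/(1 + 0.93474×0.842) = 1.77674/1.78705108 = 0.99423.

0.994c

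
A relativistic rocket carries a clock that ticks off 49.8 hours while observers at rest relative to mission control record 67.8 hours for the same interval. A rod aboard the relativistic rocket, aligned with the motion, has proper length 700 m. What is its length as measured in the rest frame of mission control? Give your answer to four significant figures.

γ = Δt/Δτ = 67.8/49.8 = 1.36145.
L = L₀/γ = 700/1.36145 = 514.2 m.

514.2 m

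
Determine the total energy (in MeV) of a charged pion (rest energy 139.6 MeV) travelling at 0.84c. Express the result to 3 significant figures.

257 MeV

With β = 0.84, γ = 1/√(1 − 0.84²) = 1/√0.2944 = 1.843.
Total energy: E = γmc² = 1.843 × 139.6 MeV = 257 MeV.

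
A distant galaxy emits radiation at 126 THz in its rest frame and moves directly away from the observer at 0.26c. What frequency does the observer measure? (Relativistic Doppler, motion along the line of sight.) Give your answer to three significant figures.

96.6 THz

Relativistic Doppler (source moving away): f_obs = f_src · √((1−β)/(1+β)).
With β = 0.26: factor = √(0.74/1.26) = 0.76636.
f_obs = 126 × 0.76636 = 96.6 THz.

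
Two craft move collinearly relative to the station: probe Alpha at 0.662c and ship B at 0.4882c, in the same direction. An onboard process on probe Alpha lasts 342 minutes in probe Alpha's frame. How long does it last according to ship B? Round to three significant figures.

Transform probe Alpha's velocity into ship B's frame: (0.662 − 0.4882)/(1 − 0.662·0.4882) = 0.1738/0.6768116, so the relative speed is 0.25679c.
At |u| = 0.25679c, γ = (1 − 0.0659411)^(−1/2) = 1.0347.
Probe Alpha's interval is proper; time dilation gives Δt_B = γΔτ = 1.0347 × 342 minutes = 354 minutes.

354 minutes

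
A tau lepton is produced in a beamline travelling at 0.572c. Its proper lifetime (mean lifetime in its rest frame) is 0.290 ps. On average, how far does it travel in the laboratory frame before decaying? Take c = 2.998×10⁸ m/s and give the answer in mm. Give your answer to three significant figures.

0.0606 mm

Lorentz factor: γ = (1 − 0.327184)^(−1/2) = 1.2191.
Lab-frame lifetime: Δt = γτ = 1.2191 × 0.290 ps = 0.35354 ps.
Distance: d = vΔt = 0.572 × 2.998×10⁸ m/s × 3.5354×10^-13 s = 6.06×10^-5 m = 0.0606 mm.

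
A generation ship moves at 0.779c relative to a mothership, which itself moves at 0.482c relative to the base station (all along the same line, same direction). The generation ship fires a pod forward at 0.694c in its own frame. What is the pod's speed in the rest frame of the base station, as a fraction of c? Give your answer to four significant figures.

0.9844c

Apply u = (u'+v)/(1+u'v) twice. Pod in the mothership frame: (0.694+0.779)/(1+0.694·0.779) = 1.473/1.540626 = 0.9561c.
That velocity, transformed to the rest frame of the base station: (0.9561+0.482)/(1+0.9561·0.482) = 1.4381/1.4608402 = 0.98443c.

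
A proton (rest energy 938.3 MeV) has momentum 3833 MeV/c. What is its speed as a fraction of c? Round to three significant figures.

pc/(mc²) = 3833/938.3 = 4.085 = βγ = β/√(1−β²).
So β² = x²/(1 + x²) with x = 4.085: x² = 16.6872, β² = 16.6872/17.6872 = 0.943462, β = 0.971.

0.971c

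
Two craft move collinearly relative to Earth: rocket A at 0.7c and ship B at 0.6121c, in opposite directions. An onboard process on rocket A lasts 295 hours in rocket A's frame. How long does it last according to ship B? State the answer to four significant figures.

Transform rocket A's velocity into ship B's frame: (0.7 + 0.6121)/(1 + 0.7·0.6121) = 1.3121/1.42847, so the relative speed is 0.91854c.
At |u| = 0.91854c, γ = (1 − 0.843716)^(−1/2) = 2.5295.
The clock on rocket A records proper time, so ship B measures Δt = γΔτ = 2.5295 × 295 = 746.2 hours.

746.2 hours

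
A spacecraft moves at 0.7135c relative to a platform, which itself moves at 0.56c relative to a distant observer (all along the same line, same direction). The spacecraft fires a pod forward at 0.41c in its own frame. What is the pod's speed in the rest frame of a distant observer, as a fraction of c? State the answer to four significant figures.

0.9613c

Compose velocities in two stages. Stage 1 (into S'): u₁ = (0.41+0.7135)/(1+0.41×0.7135) = 0.86922.
Stage 2 (into S): u = (0.86922+0.56)/(1+0.86922×0.56) = 0.9613, so the speed is 0.9613c.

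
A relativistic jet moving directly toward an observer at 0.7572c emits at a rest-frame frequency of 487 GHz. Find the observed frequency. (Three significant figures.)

Relativistic Doppler (source moving toward): f_obs = f_src · √((1+β)/(1−β)).
With β = 0.7572: factor = √(1.7572/0.2428) = 2.6902.
f_obs = 487 × 2.6902 = 1310 GHz.

1310 GHz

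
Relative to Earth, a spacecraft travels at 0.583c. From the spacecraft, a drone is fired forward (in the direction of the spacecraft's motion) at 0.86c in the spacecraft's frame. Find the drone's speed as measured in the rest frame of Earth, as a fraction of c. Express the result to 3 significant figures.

0.961c

Relativistic velocity addition: u = (u' + v)/(1 + u'v/c²), with u' = 0.86c and v = 0.583c.
Numerator: 0.86 + 0.583 = 1.443. Denominator: 1 + (0.86)(0.583) = 1.50138.
u = 1.443/1.50138 = 0.96112, so the speed is 0.961c.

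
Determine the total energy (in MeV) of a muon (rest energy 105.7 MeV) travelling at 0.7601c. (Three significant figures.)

γ = 1/√(1 − β²) = 1/√(1 − 0.57775201) = 1/√0.42224799 = 1/0.649806 = 1.5389.
Total energy: E = γmc² = 1.5389 × 105.7 MeV = 163 MeV.

163 MeV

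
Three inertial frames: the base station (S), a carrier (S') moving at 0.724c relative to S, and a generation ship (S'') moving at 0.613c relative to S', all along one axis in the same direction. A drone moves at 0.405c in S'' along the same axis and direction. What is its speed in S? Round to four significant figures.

0.9680c

Apply u = (u'+v)/(1+u'v) twice. Drone in the carrier frame: (0.405+0.613)/(1+0.405·0.613) = 1.018/1.248265 = 0.81553c.
That velocity, transformed to the rest frame of the base station: (0.81553+0.724)/(1+0.81553·0.724) = 1.53953/1.59044372 = 0.96799c.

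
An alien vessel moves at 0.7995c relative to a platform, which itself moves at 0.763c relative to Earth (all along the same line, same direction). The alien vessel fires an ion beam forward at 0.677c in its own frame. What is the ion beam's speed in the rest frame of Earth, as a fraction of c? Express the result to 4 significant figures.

0.9942c

Apply u = (u'+v)/(1+u'v) twice. Ion beam in the platform frame: (0.677+0.7995)/(1+0.677·0.7995) = 1.4765/1.5412615 = 0.95798c.
That velocity, transformed to the rest frame of Earth: (0.95798+0.763)/(1+0.95798·0.763) = 1.72098/1.73093874 = 0.99425c.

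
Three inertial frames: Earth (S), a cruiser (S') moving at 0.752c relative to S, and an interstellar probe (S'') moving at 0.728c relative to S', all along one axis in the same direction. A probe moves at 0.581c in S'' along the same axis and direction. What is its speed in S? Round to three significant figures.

First combine the probe and interstellar probe (S''→S'): u₁ = (0.581 + 0.728)/(1 + 0.581×0.728) = 1.309/1.422968 = 0.91991.
Then combine with the cruiser (S'→S): u = (0.91991 + 0.752)/(1 + 0.91991×0.752) = 1.67191/1.69177232 = 0.98826.

0.988c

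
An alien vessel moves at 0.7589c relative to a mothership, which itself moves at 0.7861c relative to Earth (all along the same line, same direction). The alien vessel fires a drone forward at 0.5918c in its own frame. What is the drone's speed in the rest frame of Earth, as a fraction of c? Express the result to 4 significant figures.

First combine the drone and alien vessel (S''→S'): u₁ = (0.5918 + 0.7589)/(1 + 0.5918×0.7589) = 1.3507/1.44911702 = 0.93208.
Then combine with the mothership (S'→S): u = (0.93208 + 0.7861)/(1 + 0.93208×0.7861) = 1.71818/1.732708088 = 0.99162.

0.9916c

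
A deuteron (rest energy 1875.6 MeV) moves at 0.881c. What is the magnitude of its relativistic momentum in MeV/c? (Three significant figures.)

γ = 1/√(1 − β²) = 1/√(1 − 0.776161) = 1/√0.223839 = 1/0.473116 = 2.1136.
Momentum: p = γβ·mc = 2.1136 × 0.881 × 1875.6 MeV/c = 3490 MeV/c.

3490 MeV/c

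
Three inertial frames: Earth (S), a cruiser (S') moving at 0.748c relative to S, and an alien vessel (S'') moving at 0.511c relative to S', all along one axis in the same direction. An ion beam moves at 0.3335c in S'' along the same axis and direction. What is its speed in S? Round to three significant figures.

Apply u = (u'+v)/(1+u'v) twice. Ion beam in the cruiser frame: (0.3335+0.511)/(1+0.3335·0.511) = 0.8445/1.1704185 = 0.72154c.
That velocity, transformed to the rest frame of Earth: (0.72154+0.748)/(1+0.72154·0.748) = 1.46954/1.53971192 = 0.95443c.

0.954c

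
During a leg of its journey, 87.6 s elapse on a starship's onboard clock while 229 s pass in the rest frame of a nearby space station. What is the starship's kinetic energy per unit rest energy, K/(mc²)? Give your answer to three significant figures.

The time-dilation ratio gives γ = 229/87.6 = 2.61416.
K/(mc²) = γ − 1 = 2.61416 − 1 = 1.61.

1.61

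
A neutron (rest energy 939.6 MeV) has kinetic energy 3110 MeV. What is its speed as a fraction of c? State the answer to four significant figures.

K = (γ−1)mc², so γ = 1 + 3110/939.6 = 4.3099.
Then v/c = √(1 − γ⁻²) = √(1 − 0.0538351) = √0.9461649 = 0.9727.

0.9727c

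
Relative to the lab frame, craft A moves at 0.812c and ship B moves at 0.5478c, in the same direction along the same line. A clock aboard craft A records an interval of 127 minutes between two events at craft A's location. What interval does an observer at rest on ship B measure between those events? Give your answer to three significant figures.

Speed of craft A in ship B's frame: u = (v_A − v_B)/(1 − v_A v_B/c²) = (0.812 − 0.5478)/(1 − 0.812×0.5478) = 0.2642/0.5551864 = 0.47588; |u| = 0.47588c.
At |u| = 0.47588c, γ = (1 − 0.226462)^(−1/2) = 1.137.
Craft A's interval is proper; time dilation gives Δt_B = γΔτ = 1.137 × 127 minutes = 144 minutes.

144 minutes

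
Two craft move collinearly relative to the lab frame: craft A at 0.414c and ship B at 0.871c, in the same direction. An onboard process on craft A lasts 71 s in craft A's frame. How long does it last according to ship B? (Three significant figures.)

102 s

Speed of craft A in ship B's frame: u = (v_A − v_B)/(1 − v_A v_B/c²) = (0.414 − 0.871)/(1 − 0.414×0.871) = −0.457/0.639406 = −0.71473; |u| = 0.71473c.
γ for this relative speed: γ = 1/√(1 − 0.510839) = 1.4298.
The clock on craft A records proper time, so ship B measures Δt = γΔτ = 1.4298 × 71 = 102 s.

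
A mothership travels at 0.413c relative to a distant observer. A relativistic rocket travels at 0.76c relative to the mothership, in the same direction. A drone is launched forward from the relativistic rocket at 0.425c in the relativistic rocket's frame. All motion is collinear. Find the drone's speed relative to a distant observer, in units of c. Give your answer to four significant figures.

0.9553c

Compose velocities in two stages. Stage 1 (into S'): u₁ = (0.425+0.76)/(1+0.425×0.76) = 0.89569.
Stage 2 (into S): u = (0.89569+0.413)/(1+0.89569×0.413) = 0.9553, so the speed is 0.9553c.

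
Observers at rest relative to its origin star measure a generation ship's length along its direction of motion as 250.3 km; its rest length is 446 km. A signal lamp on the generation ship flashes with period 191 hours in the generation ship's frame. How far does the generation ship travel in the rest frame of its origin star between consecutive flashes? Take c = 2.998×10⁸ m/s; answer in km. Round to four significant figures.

3.040×10^11 km

γ = L₀/L = 446/250.3 = 1.78186.
β = √(1 − 1/γ²) = 0.82767. Lab-frame period = γτ = 1.78186×191 hours = 340.34 hours. Distance = βc × γτ = 0.82767 × 2.998×10⁸ m/s × 1225224 s = 3.0402×10^14 m = 3.040×10^11 km.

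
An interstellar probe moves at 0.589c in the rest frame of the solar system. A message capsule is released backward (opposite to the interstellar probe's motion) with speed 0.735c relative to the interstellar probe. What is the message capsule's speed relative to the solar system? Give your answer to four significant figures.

Relativistic velocity addition: u = (u' + v)/(1 + u'v/c²), with u' = −0.735c and v = 0.589c.
Numerator: −0.735 + 0.589 = −0.146. Denominator: 1 + (−0.735)(0.589) = 0.567085.
u = −0.146/0.567085 = −0.25746, so the speed is 0.2575c.

0.2575c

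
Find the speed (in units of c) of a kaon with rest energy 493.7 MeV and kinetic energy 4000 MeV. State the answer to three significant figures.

γ = 1 + K/(mc²) = 1 + 4000/493.7 = 9.1021.
β = √(1 − 1/γ²) = √(1 − 0.0120703) = √0.9879297 = 0.994.

0.994c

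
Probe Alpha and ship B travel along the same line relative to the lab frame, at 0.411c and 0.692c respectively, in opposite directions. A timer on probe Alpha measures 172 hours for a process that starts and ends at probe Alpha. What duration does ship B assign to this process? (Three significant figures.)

Speed of probe Alpha in ship B's frame: u = (v_A + v_B)/(1 + v_A v_B/c²) = (0.411 + 0.692)/(1 + 0.411×0.692) = 1.103/1.284412 = 0.85876; |u| = 0.85876c.
At |u| = 0.85876c, γ = (1 − 0.737469)^(−1/2) = 1.9517.
Probe Alpha's interval is proper; time dilation gives Δt_B = γΔτ = 1.9517 × 172 hours = 336 hours.

336 hours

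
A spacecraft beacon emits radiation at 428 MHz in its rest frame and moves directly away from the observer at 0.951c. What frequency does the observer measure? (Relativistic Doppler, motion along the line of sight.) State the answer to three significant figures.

Relativistic Doppler (source moving away): f_obs = f_src · √((1−β)/(1+β)).
With β = 0.951: factor = √(0.049/1.951) = 0.15848.
f_obs = 428 × 0.15848 = 67.8 MHz.

67.8 MHz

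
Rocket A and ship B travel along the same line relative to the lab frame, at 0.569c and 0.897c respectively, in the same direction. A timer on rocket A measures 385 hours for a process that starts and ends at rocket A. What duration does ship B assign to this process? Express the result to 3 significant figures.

519 hours

Transform rocket A's velocity into ship B's frame: (0.569 − 0.897)/(1 − 0.569·0.897) = −0.328/0.489607, so the relative speed is 0.66993c.
γ for this relative speed: γ = 1/√(1 − 0.448806) = 1.3469.
The clock on rocket A records proper time, so ship B measures Δt = γΔτ = 1.3469 × 385 = 519 hours.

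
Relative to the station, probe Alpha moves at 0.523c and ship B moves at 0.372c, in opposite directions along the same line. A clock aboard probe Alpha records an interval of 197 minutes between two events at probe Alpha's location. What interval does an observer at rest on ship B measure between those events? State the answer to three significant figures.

297 minutes

Speed of probe Alpha in ship B's frame: u = (v_A + v_B)/(1 + v_A v_B/c²) = (0.523 + 0.372)/(1 + 0.523×0.372) = 0.895/1.194556 = 0.74923; |u| = 0.74923c.
γ for this relative speed: γ = 1/√(1 − 0.561346) = 1.5099.
The clock on probe Alpha records proper time, so ship B measures Δt = γΔτ = 1.5099 × 197 = 297 minutes.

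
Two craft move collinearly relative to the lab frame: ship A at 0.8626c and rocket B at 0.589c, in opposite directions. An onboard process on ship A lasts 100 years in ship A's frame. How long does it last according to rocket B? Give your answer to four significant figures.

Transform ship A's velocity into rocket B's frame: (0.8626 + 0.589)/(1 + 0.8626·0.589) = 1.4516/1.5080714, so the relative speed is 0.96255c.
γ for this relative speed: γ = 1/√(1 − 0.926503) = 3.6886.
The clock on ship A records proper time, so rocket B measures Δt = γΔτ = 3.6886 × 100 = 368.9 years.

368.9 years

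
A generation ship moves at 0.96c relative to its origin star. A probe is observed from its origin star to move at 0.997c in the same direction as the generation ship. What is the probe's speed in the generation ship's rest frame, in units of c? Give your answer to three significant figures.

Transform to the generation ship's frame: u' = (u − v)/(1 − uv/c²).
u' = (0.997 − 0.96)/(1 − 0.997×0.96) = 0.037/0.04288 = 0.86287.
Speed in the generation ship's frame: 0.863c (in the same direction).

0.863c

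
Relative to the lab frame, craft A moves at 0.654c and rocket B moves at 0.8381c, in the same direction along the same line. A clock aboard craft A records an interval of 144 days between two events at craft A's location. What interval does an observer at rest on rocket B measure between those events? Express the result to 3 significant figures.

Transform craft A's velocity into rocket B's frame: (0.654 − 0.8381)/(1 − 0.654·0.8381) = −0.1841/0.4518826, so the relative speed is 0.40741c.
At |u| = 0.40741c, γ = (1 − 0.165983)^(−1/2) = 1.095.
Craft A's interval is proper; time dilation gives Δt_B = γΔτ = 1.095 × 144 days = 158 days.

158 days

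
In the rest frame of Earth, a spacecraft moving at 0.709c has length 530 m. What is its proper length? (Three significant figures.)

With β = 0.709, γ = 1/√(1 − 0.709²) = 1/√0.497319 = 1.418.
Proper length: L₀ = γ·L = 1.418 × 530 = 752 m.

752 m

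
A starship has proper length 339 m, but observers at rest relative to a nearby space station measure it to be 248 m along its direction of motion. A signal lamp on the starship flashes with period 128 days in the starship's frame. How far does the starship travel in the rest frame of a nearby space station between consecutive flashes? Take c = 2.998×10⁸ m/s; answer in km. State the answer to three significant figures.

3.09×10^12 km

Length contraction gives γ = L₀/L = 339/248 = 1.36694.
β = √(1 − 1/γ²) = 0.68178. Lab-frame period = γτ = 1.36694×128 days = 174.97 days. Distance = βc × γτ = 0.68178 × 2.998×10⁸ m/s × 15117408 s = 3.0900×10^15 m = 3.09×10^12 km.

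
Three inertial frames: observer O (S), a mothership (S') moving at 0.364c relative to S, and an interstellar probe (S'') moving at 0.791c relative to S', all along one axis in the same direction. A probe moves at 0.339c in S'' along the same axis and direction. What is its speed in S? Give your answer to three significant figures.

0.948c

Apply u = (u'+v)/(1+u'v) twice. Probe in the mothership frame: (0.339+0.791)/(1+0.339·0.791) = 1.13/1.268149 = 0.89106c.
That velocity, transformed to the rest frame of observer O: (0.89106+0.364)/(1+0.89106·0.364) = 1.25506/1.32434584 = 0.94768c.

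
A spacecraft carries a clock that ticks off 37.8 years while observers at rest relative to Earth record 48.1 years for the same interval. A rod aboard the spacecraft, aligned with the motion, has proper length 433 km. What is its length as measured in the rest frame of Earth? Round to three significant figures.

From Δt = γΔτ: γ = 48.1/37.8 = 1.27249.
L = L₀/γ = 433/1.27249 = 340 km.

340 km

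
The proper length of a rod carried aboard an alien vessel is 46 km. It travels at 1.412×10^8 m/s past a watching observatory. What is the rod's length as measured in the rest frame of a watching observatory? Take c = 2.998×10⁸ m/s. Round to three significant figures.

β = v/c = (1.412×10^8 m/s)/(2.998×10⁸ m/s) = 0.470981.
With β = 0.470981, γ = 1/√(1 − 0.470981²) = 1/√0.7781769 = 1.1336.
Along the direction of motion the measured length is L₀/γ = 46/1.1336 = 40.6 km.

40.6 km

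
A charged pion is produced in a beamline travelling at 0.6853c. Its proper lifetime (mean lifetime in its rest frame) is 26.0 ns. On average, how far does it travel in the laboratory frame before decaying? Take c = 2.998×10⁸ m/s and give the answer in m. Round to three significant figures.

7.33 m

γ = 1/√(1 − β²) = 1/√(1 − 0.46963609) = 1/√0.53036391 = 1/0.728261 = 1.3731.
Lab-frame lifetime: Δt = γτ = 1.3731 × 26.0 ns = 35.701 ns.
Distance: d = vΔt = 0.6853 × 2.998×10⁸ m/s × 3.5701×10^-8 s = 7.33 m.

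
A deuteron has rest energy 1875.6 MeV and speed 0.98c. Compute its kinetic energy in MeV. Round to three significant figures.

7550 MeV

γ = 1/√(1 − β²) = 1/√(1 − 0.9604) = 1/√0.0396 = 1/0.198997 = 5.0252.
Kinetic energy: K = (γ − 1)mc² = (5.0252 − 1) × 1875.6 MeV = 4.0252 × 1875.6 = 7550 MeV.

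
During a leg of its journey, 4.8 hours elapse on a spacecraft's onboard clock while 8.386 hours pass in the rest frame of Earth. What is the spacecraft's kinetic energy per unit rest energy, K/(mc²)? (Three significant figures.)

From Δt = γΔτ: γ = 8.386/4.8 = 1.74708.
K/(mc²) = γ − 1 = 1.74708 − 1 = 0.747.

0.747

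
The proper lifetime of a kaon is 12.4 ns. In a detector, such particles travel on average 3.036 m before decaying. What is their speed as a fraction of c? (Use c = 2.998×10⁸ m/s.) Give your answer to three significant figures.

0.633c

Lab distance = (lab lifetime)·v = γτ·βc, so βγ = d/(cτ) = 3.036/(2.998×10⁸ × 1.240×10^-8) = 0.81667.
With βγ = 0.81667: γ² = 1 + (βγ)² = 1.66695, and β = (βγ)/γ = 0.81667/1.2911 = 0.633.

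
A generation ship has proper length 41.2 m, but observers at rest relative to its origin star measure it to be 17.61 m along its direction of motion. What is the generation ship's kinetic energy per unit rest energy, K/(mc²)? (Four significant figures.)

1.340

From L = L₀/γ: γ = 41.2/17.61 = 2.33958.
Since K = (γ−1)mc², K/(mc²) = 2.33958 − 1 = 1.340.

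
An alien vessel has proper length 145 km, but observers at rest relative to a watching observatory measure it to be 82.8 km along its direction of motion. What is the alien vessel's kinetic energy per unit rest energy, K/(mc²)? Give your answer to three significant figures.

Length contraction gives γ = L₀/L = 145/82.8 = 1.75121.
Since K = (γ−1)mc², K/(mc²) = 1.75121 − 1 = 0.751.

0.751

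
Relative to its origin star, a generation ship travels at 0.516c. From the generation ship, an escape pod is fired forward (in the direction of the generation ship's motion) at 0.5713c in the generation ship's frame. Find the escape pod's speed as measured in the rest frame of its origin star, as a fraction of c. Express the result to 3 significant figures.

0.840c

In units of c, u = (u' + v)/(1 + u'v) with u' = 0.5713 and v = 0.516.
Numerator: 0.5713 + 0.516 = 1.0873. Denominator: 1 + (0.5713)(0.516) = 1.2947908.
u = 1.0873/1.2947908 = 0.83975, so the speed is 0.840c.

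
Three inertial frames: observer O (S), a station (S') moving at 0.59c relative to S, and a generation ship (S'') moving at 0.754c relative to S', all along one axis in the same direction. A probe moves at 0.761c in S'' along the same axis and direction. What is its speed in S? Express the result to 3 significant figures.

Apply u = (u'+v)/(1+u'v) twice. Probe in the station frame: (0.761+0.754)/(1+0.761·0.754) = 1.515/1.573794 = 0.96264c.
That velocity, transformed to the rest frame of observer O: (0.96264+0.59)/(1+0.96264·0.59) = 1.55264/1.5679576 = 0.99023c.

0.990c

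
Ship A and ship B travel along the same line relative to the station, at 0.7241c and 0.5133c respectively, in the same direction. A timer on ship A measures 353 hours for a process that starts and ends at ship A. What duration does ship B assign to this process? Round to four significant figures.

374.7 hours

Speed of ship A in ship B's frame: u = (v_A − v_B)/(1 − v_A v_B/c²) = (0.7241 − 0.5133)/(1 − 0.7241×0.5133) = 0.2108/0.62831947 = 0.3355; |u| = 0.3355c.
At |u| = 0.3355c, γ = (1 − 0.11256)^(−1/2) = 1.0615.
The clock on ship A records proper time, so ship B measures Δt = γΔτ = 1.0615 × 353 = 374.7 hours.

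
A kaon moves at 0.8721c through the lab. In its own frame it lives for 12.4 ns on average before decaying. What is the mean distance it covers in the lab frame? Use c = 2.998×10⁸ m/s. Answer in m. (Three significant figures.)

6.63 m

γ = 1/√(1 − β²) = 1/√(1 − 0.76055841) = 1/√0.23944159 = 1/0.489328 = 2.0436.
Lab-frame lifetime: Δt = γτ = 2.0436 × 12.4 ns = 25.341 ns.
Distance: d = vΔt = 0.8721 × 2.998×10⁸ m/s × 2.5341×10^-8 s = 6.63 m.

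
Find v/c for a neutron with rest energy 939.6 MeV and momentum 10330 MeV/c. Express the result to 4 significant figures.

pc/(mc²) = 10330/939.6 = 10.994 = βγ = β/√(1−β²).
So β² = x²/(1 + x²) with x = 10.994: x² = 120.868, β² = 120.868/121.868 = 0.991794, β = 0.9959.

0.9959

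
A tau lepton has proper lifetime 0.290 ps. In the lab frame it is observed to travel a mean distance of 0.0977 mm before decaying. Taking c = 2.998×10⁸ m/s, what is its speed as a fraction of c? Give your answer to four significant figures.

0.7470c

Let x = d/(cτ) = 9.770×10^-5 m / (2.998×10⁸ m/s × 2.900×10^-13 s) = 1.1237. Since d = βγcτ, x = βγ = β/√(1−β²).
Solving: β² = x²/(1+x²) = 1.2627/2.2627 = 0.55805, so β = 0.7470.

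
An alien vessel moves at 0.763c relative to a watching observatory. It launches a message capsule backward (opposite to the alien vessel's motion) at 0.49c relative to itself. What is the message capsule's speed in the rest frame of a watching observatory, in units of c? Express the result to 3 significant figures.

0.436c

Relativistic velocity addition: u = (u' + v)/(1 + u'v/c²), with u' = −0.49c and v = 0.763c.
Numerator: −0.49 + 0.763 = 0.273. Denominator: 1 + (−0.49)(0.763) = 0.62613.
u = 0.273/0.62613 = 0.43601, so the speed is 0.436c.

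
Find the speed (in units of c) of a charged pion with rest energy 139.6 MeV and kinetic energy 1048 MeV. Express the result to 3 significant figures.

0.993c

K = (γ−1)mc², so γ = 1 + 1048/139.6 = 8.5072.
Then v/c = √(1 − γ⁻²) = √(1 − 0.0138174) = √0.9861826 = 0.993.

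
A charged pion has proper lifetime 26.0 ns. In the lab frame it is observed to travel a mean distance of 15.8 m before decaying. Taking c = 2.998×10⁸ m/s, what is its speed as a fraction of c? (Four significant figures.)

Lab distance = (lab lifetime)·v = γτ·βc, so βγ = d/(cτ) = 15.80/(2.998×10⁸ × 2.600×10^-8) = 2.027.
With βγ = 2.027: γ² = 1 + (βγ)² = 5.10873, and β = (βγ)/γ = 2.027/2.26025 = 0.8968.

0.8968c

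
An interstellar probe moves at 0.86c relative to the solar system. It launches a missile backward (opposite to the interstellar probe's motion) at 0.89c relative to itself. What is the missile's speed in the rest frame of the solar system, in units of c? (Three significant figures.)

0.128c

Relativistic velocity addition: u = (u' + v)/(1 + u'v/c²), with u' = −0.89c and v = 0.86c.
Numerator: −0.89 + 0.86 = −0.03. Denominator: 1 + (−0.89)(0.86) = 0.2346.
u = −0.03/0.2346 = −0.12788, so the speed is 0.128c.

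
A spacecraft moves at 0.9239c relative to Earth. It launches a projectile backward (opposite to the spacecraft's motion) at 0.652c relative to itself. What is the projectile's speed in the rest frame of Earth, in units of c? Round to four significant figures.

0.6838c

Relativistic velocity addition: u = (u' + v)/(1 + u'v/c²), with u' = −0.652c and v = 0.9239c.
Numerator: −0.652 + 0.9239 = 0.2719. Denominator: 1 + (−0.652)(0.9239) = 0.3976172.
u = 0.2719/0.3976172 = 0.68382, so the speed is 0.6838c.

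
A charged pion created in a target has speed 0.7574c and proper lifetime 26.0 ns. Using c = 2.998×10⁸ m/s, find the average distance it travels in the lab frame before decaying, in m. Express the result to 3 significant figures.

With β = 0.7574, γ = 1/√(1 − 0.7574²) = 1/√0.42634524 = 1.5315.
Lab-frame lifetime: Δt = γτ = 1.5315 × 26.0 ns = 39.819 ns.
Distance: d = vΔt = 0.7574 × 2.998×10⁸ m/s × 3.9819×10^-8 s = 9.04 m.

9.04 m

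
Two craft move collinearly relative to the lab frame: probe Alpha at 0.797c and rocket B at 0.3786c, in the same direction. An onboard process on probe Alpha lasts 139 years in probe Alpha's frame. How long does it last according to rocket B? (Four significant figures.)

173.6 years

The velocity of probe Alpha relative to rocket B is (0.797 − 0.3786)c / (1 − 0.797×0.3786) = 0.59921c; relative speed 0.59921c.
γ for this relative speed: γ = 1/√(1 − 0.359053) = 1.2491.
Probe Alpha's interval is proper; time dilation gives Δt_B = γΔτ = 1.2491 × 139 years = 173.6 years.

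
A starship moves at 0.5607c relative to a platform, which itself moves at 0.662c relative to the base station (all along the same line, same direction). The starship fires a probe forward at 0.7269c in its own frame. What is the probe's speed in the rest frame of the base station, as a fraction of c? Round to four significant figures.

First combine the probe and starship (S''→S'): u₁ = (0.7269 + 0.5607)/(1 + 0.7269×0.5607) = 1.2876/1.40757283 = 0.91477.
Then combine with the platform (S'→S): u = (0.91477 + 0.662)/(1 + 0.91477×0.662) = 1.57677/1.60557774 = 0.98206.

0.9821c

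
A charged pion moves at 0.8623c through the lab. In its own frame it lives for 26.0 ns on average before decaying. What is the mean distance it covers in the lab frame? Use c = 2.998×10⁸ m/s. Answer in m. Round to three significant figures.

Lorentz factor: γ = (1 − 0.74356129)^(−1/2) = 1.9747.
Lab-frame lifetime: Δt = γτ = 1.9747 × 26.0 ns = 51.342 ns.
Distance: d = vΔt = 0.8623 × 2.998×10⁸ m/s × 5.1342×10^-8 s = 13.3 m.

13.3 m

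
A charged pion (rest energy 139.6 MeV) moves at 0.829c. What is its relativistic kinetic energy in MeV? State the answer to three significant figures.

With β = 0.829, γ = 1/√(1 − 0.829²) = 1/√0.312759 = 1.78811.
Kinetic energy: K = (γ − 1)mc² = (1.78811 − 1) × 139.6 MeV = 0.78811 × 139.6 = 110 MeV.

110 MeV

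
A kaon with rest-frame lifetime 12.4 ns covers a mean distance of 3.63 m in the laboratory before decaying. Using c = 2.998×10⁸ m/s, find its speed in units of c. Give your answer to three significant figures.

0.699c

Let x = d/(cτ) = 3.630 m / (2.998×10⁸ m/s × 1.240×10^-8 s) = 0.97646. Since d = βγcτ, x = βγ = β/√(1−β²).
Solving: β² = x²/(1+x²) = 0.953474/1.953474 = 0.488091, so β = 0.699.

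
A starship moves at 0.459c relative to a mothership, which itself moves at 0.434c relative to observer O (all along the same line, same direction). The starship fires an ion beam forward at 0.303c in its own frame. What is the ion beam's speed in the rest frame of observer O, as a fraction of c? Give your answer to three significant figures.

0.855c

Apply u = (u'+v)/(1+u'v) twice. Ion beam in the mothership frame: (0.303+0.459)/(1+0.303·0.459) = 0.762/1.139077 = 0.66896c.
That velocity, transformed to the rest frame of observer O: (0.66896+0.434)/(1+0.66896·0.434) = 1.10296/1.29032864 = 0.85479c.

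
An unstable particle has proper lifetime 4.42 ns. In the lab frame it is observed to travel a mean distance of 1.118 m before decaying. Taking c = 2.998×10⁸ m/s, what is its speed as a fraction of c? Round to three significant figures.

Let x = d/(cτ) = 1.118 m / (2.998×10⁸ m/s × 4.420×10^-9 s) = 0.8437. Since d = βγcτ, x = βγ = β/√(1−β²).
Solving: β² = x²/(1+x²) = 0.71183/1.71183 = 0.41583, so β = 0.645.

0.645c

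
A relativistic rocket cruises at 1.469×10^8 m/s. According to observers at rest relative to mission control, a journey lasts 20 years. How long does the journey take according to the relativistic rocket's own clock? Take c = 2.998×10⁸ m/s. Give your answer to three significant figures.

17.4 years

β = v/c = (1.469×10^8 m/s)/(2.998×10⁸ m/s) = 0.489993.
With β = 0.489993, γ = 1/√(1 − 0.489993²) = 1/√0.7599069 = 1.1471.
The moving clock records proper time: Δτ = Δt/γ = 20/1.1471 = 17.4 years.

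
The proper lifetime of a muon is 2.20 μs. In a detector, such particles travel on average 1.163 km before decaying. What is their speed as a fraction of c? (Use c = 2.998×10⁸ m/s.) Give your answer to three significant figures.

0.870c

Lab distance = (lab lifetime)·v = γτ·βc, so βγ = d/(cτ) = 1163/(2.998×10⁸ × 2.200×10^-6) = 1.7633.
With βγ = 1.7633: γ² = 1 + (βγ)² = 4.10923, and β = (βγ)/γ = 1.7633/2.02712 = 0.870.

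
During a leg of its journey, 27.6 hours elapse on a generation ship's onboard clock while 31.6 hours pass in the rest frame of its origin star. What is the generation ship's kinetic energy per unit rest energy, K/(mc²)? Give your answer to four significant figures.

0.1449

From Δt = γΔτ: γ = 31.6/27.6 = 1.14493.
K/(mc²) = γ − 1 = 1.14493 − 1 = 0.1449.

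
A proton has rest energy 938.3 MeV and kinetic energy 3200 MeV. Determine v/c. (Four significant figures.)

γ = 1 + K/(mc²) = 1 + 3200/938.3 = 4.4104.
β = √(1 − 1/γ²) = √(1 − 0.0514096) = √0.9485904 = 0.9740.

0.9740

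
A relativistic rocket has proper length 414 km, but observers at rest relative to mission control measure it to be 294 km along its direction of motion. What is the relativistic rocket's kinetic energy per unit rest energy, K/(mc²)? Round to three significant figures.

From L = L₀/γ: γ = 414/294 = 1.40816.
Since K = (γ−1)mc², K/(mc²) = 1.40816 − 1 = 0.408.

0.408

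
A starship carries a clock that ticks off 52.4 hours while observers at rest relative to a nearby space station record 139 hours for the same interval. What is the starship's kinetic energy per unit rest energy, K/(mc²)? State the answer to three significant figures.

The time-dilation ratio gives γ = 139/52.4 = 2.65267.
Since K = (γ−1)mc², K/(mc²) = 2.65267 − 1 = 1.65.

1.65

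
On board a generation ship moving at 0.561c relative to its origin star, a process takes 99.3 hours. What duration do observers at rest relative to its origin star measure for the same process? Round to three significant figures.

γ = 1/√(1 − β²) = 1/√(1 − 0.314721) = 1/√0.685279 = 1/0.827816 = 1.208.
Time dilation: Δt = γ·Δτ = 1.208 × 99.3 = 120 hours.

120 hours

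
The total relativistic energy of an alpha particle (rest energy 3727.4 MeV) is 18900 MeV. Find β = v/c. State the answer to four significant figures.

0.9804

γ = E/(mc²) = 18900/3727.4 = 5.0706.
β = √(1 − 1/γ²) = √(1 − 0.0388939) = √0.9611061 = 0.9804.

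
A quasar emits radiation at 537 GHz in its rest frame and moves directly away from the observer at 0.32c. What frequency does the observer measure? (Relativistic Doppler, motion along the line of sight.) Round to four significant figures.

385.4 GHz

Relativistic Doppler (source moving away): f_obs = f_src · √((1−β)/(1+β)).
With β = 0.32: factor = √(0.68/1.32) = 0.71774.
f_obs = 537 × 0.71774 = 385.4 GHz.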